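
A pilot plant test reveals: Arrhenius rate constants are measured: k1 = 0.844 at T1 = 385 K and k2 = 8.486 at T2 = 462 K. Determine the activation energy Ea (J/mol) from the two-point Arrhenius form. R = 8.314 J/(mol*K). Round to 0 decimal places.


Ea = R * ln(k2/k1) / (1/T1 - 1/T2)
ln(k2/k1) = ln(8.486/0.844) = 2.3080205
1/T1 - 1/T2 = 1/385 - 1/462 = 0.000432900433
Ea = 8.314 * 2.3080205 / 0.000432900433
Ea = 44326 J/mol


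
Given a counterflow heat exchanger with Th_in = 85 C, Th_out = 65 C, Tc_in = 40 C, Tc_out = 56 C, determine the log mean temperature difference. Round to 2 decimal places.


dT1 = Th_in - Tc_out = 85 - 56 = 29
dT2 = Th_out - Tc_in = 65 - 40 = 25
LMTD = (dT1 - dT2) / ln(dT1/dT2)
LMTD = (29 - 25) / ln(29/25)
LMTD = 26.95 K


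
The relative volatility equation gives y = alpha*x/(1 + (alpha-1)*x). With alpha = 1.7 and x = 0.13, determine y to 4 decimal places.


y = alpha*x / (1 + (alpha-1)*x)
y = 1.7*0.13 / (1 + (1.7-1)*0.13)
y = 0.221 / (1 + 0.091)
y = 0.221 / 1.091
y = 0.2026


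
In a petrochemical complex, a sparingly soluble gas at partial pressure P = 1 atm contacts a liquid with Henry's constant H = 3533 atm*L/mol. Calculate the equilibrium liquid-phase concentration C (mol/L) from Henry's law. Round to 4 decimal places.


C = P / H
C = 1 / 3533
C = 0.0003 mol/L


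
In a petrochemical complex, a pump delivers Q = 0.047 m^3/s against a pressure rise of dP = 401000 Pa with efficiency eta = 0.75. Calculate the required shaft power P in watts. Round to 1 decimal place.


P = Q * dP / eta
P = 0.047 * 401000 / 0.75
P = 18847.0 / 0.75
P = 25129.3 W


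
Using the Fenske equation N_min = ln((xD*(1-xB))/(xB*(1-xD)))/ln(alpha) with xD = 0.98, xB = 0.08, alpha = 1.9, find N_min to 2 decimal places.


N_min = ln((xD*(1-xB))/(xB*(1-xD))) / ln(alpha)
Numerator inside ln: 0.9016 / 0.0016 = 563.5
ln(563.5) = 6.334167
ln(alpha) = ln(1.9) = 0.641854
N_min = 6.334167 / 0.641854 = 9.87


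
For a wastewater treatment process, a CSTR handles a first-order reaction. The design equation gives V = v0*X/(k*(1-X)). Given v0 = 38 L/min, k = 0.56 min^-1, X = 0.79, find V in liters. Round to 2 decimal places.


V = v0 * X / (k * (1 - X))
V = 38 * 0.79 / (0.56 * (1 - 0.79))
V = 30.02 / (0.56 * 0.21)
V = 30.02 / 0.1176
V = 255.27 L


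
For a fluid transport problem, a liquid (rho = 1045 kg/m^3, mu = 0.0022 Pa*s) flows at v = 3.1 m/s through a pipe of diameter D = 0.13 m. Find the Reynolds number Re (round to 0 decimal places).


Re = rho * v * D / mu
Re = 1045 * 3.1 * 0.13 / 0.0022
Re = 421.135 / 0.0022
Re = 191425


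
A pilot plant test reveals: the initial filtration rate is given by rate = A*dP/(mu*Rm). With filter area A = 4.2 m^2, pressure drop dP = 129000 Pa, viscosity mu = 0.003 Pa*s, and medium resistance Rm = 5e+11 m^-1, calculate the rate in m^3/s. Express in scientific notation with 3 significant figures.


rate = A * dP / (mu * Rm)
rate = 4.2 * 129000 / (0.003 * 5e+11)
rate = 541800.0 / 1.500e+09
rate = 3.61e-04 m^3/s


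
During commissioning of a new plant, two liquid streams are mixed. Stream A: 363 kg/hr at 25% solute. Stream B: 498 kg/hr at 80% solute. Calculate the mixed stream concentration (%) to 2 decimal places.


Mass balance on solute: F1*x1 + F2*x2 = F3*x3
F3 = F1 + F2 = 363 + 498 = 861 kg/hr
x3 = (F1*x1 + F2*x2)/F3
x3 = (363*0.25 + 498*0.8) / 861
x3 = 56.81%


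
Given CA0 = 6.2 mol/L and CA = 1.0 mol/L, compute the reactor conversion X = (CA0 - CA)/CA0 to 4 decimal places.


X = (CA0 - CA) / CA0
X = (6.2 - 1.0) / 6.2
X = 5.2 / 6.2
X = 0.8387


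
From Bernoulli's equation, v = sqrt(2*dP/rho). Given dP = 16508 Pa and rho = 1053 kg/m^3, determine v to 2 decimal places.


v = sqrt(2*dP/rho)
v = sqrt(2*16508/1053)
v = sqrt(31.354226)
v = 5.60 m/s


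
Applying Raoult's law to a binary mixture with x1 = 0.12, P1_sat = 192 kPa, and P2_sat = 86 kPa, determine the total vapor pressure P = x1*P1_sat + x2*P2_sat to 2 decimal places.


P = x1*P1_sat + x2*P2_sat
x2 = 1 - x1 = 1 - 0.12 = 0.88
P = 0.12*192 + 0.88*86
P = 23.04 + 75.68
P = 98.72 kPa


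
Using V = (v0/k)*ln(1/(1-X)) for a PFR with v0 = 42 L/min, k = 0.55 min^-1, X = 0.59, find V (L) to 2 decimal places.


V = (v0/k) * ln(1/(1-X))
V = (42/0.55) * ln(1/(1-0.59))
V = 76.363636 * ln(2.439024)
V = 76.363636 * 0.891598
V = 68.09 L


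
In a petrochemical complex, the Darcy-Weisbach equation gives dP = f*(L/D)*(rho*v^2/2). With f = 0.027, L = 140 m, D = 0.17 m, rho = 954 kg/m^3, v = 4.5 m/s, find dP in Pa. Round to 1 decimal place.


dP = f * (L/D) * (rho*v^2/2)
dP = 0.027 * (140/0.17) * (954*4.5^2/2)
L/D = 823.52941176
rho*v^2/2 = 954*20.25/2 = 9659.25
dP = 0.027 * 823.52941176 * 9659.25
dP = 214776.3 Pa


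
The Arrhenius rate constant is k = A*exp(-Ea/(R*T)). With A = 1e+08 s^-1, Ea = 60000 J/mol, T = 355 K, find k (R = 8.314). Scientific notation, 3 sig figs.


k = A * exp(-Ea/(R*T))
k = 1e+08 * exp(-60000 / (8.314 * 355))
k = 1e+08 * exp(-20.328853)
k = 1.48e-01


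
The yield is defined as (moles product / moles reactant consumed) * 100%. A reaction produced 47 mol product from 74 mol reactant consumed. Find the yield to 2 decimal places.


Yield = (moles product / moles consumed) * 100%
Yield = (47 / 74) * 100
Yield = 0.6351 * 100
Yield = 63.51%


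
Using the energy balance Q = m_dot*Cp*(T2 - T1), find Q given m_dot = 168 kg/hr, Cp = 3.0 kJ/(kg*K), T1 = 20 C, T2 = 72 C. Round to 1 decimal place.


Q = m_dot * Cp * (T2 - T1)
Q = 168 * 3.0 * (72 - 20)
Q = 168 * 3.0 * 52
Q = 26208.0 kJ/hr


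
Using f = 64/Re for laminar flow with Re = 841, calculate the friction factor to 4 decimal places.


f = 64 / Re
f = 64 / 841
f = 0.0761


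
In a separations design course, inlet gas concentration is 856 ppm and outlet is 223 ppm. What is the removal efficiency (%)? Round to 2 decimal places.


Efficiency = (G_in - G_out) / G_in * 100%
Efficiency = (856 - 223) / 856 * 100
Efficiency = 633 / 856 * 100
Efficiency = 73.95%


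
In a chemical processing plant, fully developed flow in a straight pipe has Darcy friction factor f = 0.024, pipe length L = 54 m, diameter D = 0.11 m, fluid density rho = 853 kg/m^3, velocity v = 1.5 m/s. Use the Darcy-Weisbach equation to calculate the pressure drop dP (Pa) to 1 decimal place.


dP = f * (L/D) * (rho*v^2/2)
dP = 0.024 * (54/0.11) * (853*1.5^2/2)
L/D = 490.90909091
rho*v^2/2 = 853*2.25/2 = 959.625
dP = 0.024 * 490.90909091 * 959.625
dP = 11306.1 Pa


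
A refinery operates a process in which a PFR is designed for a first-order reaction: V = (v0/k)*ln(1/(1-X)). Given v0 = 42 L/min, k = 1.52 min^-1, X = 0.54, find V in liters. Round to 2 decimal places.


V = (v0/k) * ln(1/(1-X))
V = (42/1.52) * ln(1/(1-0.54))
V = 27.631579 * ln(2.173913)
V = 27.631579 * 0.776529
V = 21.46 L


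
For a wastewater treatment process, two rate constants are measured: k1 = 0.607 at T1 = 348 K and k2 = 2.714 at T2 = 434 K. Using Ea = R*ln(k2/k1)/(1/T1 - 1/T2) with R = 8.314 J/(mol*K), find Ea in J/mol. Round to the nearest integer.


Ea = R * ln(k2/k1) / (1/T1 - 1/T2)
ln(k2/k1) = ln(2.714/0.607) = 1.49765
1/T1 - 1/T2 = 1/348 - 1/434 = 0.000569415753
Ea = 8.314 * 1.49765 / 0.000569415753
Ea = 21867 J/mol


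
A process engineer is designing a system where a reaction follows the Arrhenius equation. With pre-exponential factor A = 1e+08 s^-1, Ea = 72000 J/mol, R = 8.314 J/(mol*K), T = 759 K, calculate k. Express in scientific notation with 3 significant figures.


k = A * exp(-Ea/(R*T))
k = 1e+08 * exp(-72000 / (8.314 * 759))
k = 1e+08 * exp(-11.40987)
k = 1.11e+03


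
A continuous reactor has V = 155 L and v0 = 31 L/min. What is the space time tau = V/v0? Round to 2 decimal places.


tau = V / v0
tau = 155 / 31
tau = 5.00 min


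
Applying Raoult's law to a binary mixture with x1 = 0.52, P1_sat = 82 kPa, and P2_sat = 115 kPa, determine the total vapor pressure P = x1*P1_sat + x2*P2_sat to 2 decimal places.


P = x1*P1_sat + x2*P2_sat
x2 = 1 - x1 = 1 - 0.52 = 0.48
P = 0.52*82 + 0.48*115
P = 42.64 + 55.2
P = 97.84 kPa


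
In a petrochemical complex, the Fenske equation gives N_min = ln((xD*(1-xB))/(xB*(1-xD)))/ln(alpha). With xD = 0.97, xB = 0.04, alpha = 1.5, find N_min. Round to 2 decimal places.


N_min = ln((xD*(1-xB))/(xB*(1-xD))) / ln(alpha)
Numerator inside ln: 0.9312 / 0.0012 = 776.0
ln(776.0) = 6.654153
ln(alpha) = ln(1.5) = 0.405465
N_min = 6.654153 / 0.405465 = 16.41


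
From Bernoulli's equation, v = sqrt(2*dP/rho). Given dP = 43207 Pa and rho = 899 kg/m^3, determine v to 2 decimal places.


v = sqrt(2*dP/rho)
v = sqrt(2*43207/899)
v = sqrt(96.122358)
v = 9.80 m/s


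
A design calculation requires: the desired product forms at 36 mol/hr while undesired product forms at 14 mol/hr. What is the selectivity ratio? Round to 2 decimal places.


S = desired product rate / undesired product rate
S = 36 / 14
S = 2.57


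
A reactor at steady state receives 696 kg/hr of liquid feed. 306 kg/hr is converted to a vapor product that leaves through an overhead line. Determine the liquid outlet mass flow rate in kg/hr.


Steady-state mass balance on the main outlet: F_out = F_in - F_removed
F_out = 696 - 306
F_out = 390 kg/hr


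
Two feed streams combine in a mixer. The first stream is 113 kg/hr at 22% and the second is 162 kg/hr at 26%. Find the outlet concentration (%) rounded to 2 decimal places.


Mass balance on solute: F1*x1 + F2*x2 = F3*x3
F3 = F1 + F2 = 113 + 162 = 275 kg/hr
x3 = (F1*x1 + F2*x2)/F3
x3 = (113*0.22 + 162*0.26) / 275
x3 = 24.36%


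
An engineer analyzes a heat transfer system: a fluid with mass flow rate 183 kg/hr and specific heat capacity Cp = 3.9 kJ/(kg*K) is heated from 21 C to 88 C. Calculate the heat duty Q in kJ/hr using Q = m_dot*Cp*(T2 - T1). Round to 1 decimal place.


Q = m_dot * Cp * (T2 - T1)
Q = 183 * 3.9 * (88 - 21)
Q = 183 * 3.9 * 67
Q = 47817.9 kJ/hr


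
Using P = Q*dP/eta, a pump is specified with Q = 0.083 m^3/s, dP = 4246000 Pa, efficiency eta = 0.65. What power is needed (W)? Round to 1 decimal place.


P = Q * dP / eta
P = 0.083 * 4246000 / 0.65
P = 352418.0 / 0.65
P = 542181.5 W


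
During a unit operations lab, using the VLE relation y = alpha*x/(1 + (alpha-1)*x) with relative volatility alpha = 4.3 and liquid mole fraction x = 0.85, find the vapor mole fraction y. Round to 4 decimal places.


y = alpha*x / (1 + (alpha-1)*x)
y = 4.3*0.85 / (1 + (4.3-1)*0.85)
y = 3.655 / (1 + 2.805)
y = 3.655 / 3.805
y = 0.9606


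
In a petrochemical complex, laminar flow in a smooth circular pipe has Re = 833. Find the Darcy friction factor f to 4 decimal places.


f = 64 / Re
f = 64 / 833
f = 0.0768


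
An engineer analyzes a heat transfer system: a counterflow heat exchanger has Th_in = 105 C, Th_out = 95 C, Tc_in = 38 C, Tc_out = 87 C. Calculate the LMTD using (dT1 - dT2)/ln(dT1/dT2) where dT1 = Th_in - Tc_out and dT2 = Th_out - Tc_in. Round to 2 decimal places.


dT1 = Th_in - Tc_out = 105 - 87 = 18
dT2 = Th_out - Tc_in = 95 - 38 = 57
LMTD = (dT1 - dT2) / ln(dT1/dT2)
LMTD = (18 - 57) / ln(18/57)
LMTD = 33.83 K


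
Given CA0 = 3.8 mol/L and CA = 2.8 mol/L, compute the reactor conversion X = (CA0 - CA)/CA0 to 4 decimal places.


X = (CA0 - CA) / CA0
X = (3.8 - 2.8) / 3.8
X = 1.0 / 3.8
X = 0.2632


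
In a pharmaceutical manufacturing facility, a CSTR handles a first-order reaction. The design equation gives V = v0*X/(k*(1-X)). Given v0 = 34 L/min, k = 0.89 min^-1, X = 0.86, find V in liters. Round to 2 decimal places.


V = v0 * X / (k * (1 - X))
V = 34 * 0.86 / (0.89 * (1 - 0.86))
V = 29.24 / (0.89 * 0.14)
V = 29.24 / 0.1246
V = 234.67 L


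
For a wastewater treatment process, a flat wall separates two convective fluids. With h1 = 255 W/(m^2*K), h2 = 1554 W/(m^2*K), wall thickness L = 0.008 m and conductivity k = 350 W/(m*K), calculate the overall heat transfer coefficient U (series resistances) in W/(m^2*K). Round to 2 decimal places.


1/U = 1/h1 + L/k + 1/h2
1/U = 1/255 + 0.008/350 + 1/1554
1/U = 0.0039215686 + 2.28571e-05 + 0.0006435006
1/U = 0.0045879263
U = 217.96 W/(m^2*K)


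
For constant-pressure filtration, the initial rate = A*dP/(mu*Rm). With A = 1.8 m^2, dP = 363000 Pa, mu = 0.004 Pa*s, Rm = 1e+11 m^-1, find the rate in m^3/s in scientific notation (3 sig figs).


rate = A * dP / (mu * Rm)
rate = 1.8 * 363000 / (0.004 * 1e+11)
rate = 653400.0 / 4.000e+08
rate = 1.63e-03 m^3/s


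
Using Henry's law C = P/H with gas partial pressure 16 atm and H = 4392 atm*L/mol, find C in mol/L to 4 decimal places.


C = P / H
C = 16 / 4392
C = 0.0036 mol/L


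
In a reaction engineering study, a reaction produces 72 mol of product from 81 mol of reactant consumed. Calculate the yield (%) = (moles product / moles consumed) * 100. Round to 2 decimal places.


Yield = (moles product / moles consumed) * 100%
Yield = (72 / 81) * 100
Yield = 0.8889 * 100
Yield = 88.89%


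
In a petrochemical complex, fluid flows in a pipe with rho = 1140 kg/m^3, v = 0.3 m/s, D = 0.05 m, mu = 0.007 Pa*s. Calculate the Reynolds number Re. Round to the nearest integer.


Re = rho * v * D / mu
Re = 1140 * 0.3 * 0.05 / 0.007
Re = 17.1 / 0.007
Re = 2443


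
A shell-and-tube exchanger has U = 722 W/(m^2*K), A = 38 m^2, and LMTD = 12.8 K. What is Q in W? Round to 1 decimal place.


Q = U * A * LMTD
Q = 722 * 38 * 12.8
Q = 351180.8 W


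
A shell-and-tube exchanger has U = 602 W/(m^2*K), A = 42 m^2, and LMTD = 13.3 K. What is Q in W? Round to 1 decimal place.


Q = U * A * LMTD
Q = 602 * 42 * 13.3
Q = 336277.2 W


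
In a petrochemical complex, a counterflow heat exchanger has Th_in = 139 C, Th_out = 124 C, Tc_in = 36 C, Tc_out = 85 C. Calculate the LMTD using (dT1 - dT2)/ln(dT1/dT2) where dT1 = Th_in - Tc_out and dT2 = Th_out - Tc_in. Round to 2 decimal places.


dT1 = Th_in - Tc_out = 139 - 85 = 54
dT2 = Th_out - Tc_in = 124 - 36 = 88
LMTD = (dT1 - dT2) / ln(dT1/dT2)
LMTD = (54 - 88) / ln(54/88)
LMTD = 69.62 K


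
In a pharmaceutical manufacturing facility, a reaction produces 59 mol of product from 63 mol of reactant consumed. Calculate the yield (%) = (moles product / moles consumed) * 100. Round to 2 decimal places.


Yield = (moles product / moles consumed) * 100%
Yield = (59 / 63) * 100
Yield = 0.9365 * 100
Yield = 93.65%


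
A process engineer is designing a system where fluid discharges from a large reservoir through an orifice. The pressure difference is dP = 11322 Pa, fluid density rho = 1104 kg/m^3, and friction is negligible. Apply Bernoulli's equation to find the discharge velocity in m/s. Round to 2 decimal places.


v = sqrt(2*dP/rho)
v = sqrt(2*11322/1104)
v = sqrt(20.51087)
v = 4.53 m/s


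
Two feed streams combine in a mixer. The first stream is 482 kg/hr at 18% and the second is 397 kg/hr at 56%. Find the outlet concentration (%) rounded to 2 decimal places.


Mass balance on solute: F1*x1 + F2*x2 = F3*x3
F3 = F1 + F2 = 482 + 397 = 879 kg/hr
x3 = (F1*x1 + F2*x2)/F3
x3 = (482*0.18 + 397*0.56) / 879
x3 = 35.16%


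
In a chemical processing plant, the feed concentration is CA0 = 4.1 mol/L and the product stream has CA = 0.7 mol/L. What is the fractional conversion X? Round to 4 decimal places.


X = (CA0 - CA) / CA0
X = (4.1 - 0.7) / 4.1
X = 3.4 / 4.1
X = 0.8293


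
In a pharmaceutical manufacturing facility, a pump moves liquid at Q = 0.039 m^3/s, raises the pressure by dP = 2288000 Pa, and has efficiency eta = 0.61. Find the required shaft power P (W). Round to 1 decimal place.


P = Q * dP / eta
P = 0.039 * 2288000 / 0.61
P = 89232.0 / 0.61
P = 146282.0 W


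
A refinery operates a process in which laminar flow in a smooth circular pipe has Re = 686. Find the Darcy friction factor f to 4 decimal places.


f = 64 / Re
f = 64 / 686
f = 0.0933


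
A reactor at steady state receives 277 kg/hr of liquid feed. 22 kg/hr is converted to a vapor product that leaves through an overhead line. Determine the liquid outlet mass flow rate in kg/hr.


Steady-state mass balance on the main outlet: F_out = F_in - F_removed
F_out = 277 - 22
F_out = 255 kg/hr


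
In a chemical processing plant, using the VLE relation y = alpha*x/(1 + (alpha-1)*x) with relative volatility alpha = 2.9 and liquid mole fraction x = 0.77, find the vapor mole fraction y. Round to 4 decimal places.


y = alpha*x / (1 + (alpha-1)*x)
y = 2.9*0.77 / (1 + (2.9-1)*0.77)
y = 2.233 / (1 + 1.463)
y = 2.233 / 2.463
y = 0.9066


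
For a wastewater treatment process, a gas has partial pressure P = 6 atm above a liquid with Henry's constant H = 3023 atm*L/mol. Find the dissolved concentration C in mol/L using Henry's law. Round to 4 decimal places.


C = P / H
C = 6 / 3023
C = 0.0020 mol/L


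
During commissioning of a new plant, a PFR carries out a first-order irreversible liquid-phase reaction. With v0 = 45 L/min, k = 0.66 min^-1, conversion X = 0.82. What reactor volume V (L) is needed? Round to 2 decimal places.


V = (v0/k) * ln(1/(1-X))
V = (45/0.66) * ln(1/(1-0.82))
V = 68.181818 * ln(5.555556)
V = 68.181818 * 1.714799
V = 116.92 L


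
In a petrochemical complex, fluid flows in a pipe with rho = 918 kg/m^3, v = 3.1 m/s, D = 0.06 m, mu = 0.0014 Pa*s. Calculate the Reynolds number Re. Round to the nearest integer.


Re = rho * v * D / mu
Re = 918 * 3.1 * 0.06 / 0.0014
Re = 170.748 / 0.0014
Re = 121963


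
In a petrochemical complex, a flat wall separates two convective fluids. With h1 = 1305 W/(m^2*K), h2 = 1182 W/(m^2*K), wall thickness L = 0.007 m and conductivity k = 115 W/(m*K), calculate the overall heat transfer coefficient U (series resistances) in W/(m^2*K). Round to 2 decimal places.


1/U = 1/h1 + L/k + 1/h2
1/U = 1/1305 + 0.007/115 + 1/1182
1/U = 0.0007662835 + 6.08696e-05 + 0.0008460237
1/U = 0.0016731768
U = 597.67 W/(m^2*K)


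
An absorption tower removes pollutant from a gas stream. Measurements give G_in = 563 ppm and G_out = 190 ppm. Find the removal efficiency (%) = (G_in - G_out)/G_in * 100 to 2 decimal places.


Efficiency = (G_in - G_out) / G_in * 100%
Efficiency = (563 - 190) / 563 * 100
Efficiency = 373 / 563 * 100
Efficiency = 66.25%


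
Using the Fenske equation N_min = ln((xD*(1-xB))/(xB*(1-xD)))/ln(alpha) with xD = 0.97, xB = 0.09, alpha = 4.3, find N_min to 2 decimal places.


N_min = ln((xD*(1-xB))/(xB*(1-xD))) / ln(alpha)
Numerator inside ln: 0.8827 / 0.0027 = 326.925926
ln(326.925926) = 5.789734
ln(alpha) = ln(4.3) = 1.458615
N_min = 5.789734 / 1.458615 = 3.97


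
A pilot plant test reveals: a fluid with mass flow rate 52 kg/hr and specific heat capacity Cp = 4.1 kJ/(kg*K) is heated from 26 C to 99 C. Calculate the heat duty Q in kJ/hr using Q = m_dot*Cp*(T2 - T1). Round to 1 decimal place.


Q = m_dot * Cp * (T2 - T1)
Q = 52 * 4.1 * (99 - 26)
Q = 52 * 4.1 * 73
Q = 15563.6 kJ/hr


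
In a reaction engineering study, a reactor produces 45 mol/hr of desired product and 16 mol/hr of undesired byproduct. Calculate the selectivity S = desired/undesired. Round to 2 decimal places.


S = desired product rate / undesired product rate
S = 45 / 16
S = 2.81


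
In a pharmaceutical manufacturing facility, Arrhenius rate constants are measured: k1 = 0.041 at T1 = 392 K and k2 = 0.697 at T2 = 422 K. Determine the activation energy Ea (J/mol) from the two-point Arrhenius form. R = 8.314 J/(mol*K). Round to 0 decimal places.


Ea = R * ln(k2/k1) / (1/T1 - 1/T2)
ln(k2/k1) = ln(0.697/0.041) = 2.8332133
1/T1 - 1/T2 = 1/392 - 1/422 = 0.000181352162
Ea = 8.314 * 2.8332133 / 0.000181352162
Ea = 129887 J/mol


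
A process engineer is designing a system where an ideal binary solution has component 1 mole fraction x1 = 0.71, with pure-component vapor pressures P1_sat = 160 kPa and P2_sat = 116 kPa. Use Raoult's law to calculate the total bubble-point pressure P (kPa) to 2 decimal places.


P = x1*P1_sat + x2*P2_sat
x2 = 1 - x1 = 1 - 0.71 = 0.29
P = 0.71*160 + 0.29*116
P = 113.6 + 33.64
P = 147.24 kPa


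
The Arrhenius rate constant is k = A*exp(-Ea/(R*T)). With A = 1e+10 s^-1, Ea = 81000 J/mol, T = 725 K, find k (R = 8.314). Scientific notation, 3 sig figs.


k = A * exp(-Ea/(R*T))
k = 1e+10 * exp(-81000 / (8.314 * 725))
k = 1e+10 * exp(-13.438073)
k = 1.46e+04


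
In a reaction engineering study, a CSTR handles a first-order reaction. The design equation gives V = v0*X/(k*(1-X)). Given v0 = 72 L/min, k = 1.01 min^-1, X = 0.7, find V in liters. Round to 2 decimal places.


V = v0 * X / (k * (1 - X))
V = 72 * 0.7 / (1.01 * (1 - 0.7))
V = 50.4 / (1.01 * 0.3)
V = 50.4 / 0.303
V = 166.34 L


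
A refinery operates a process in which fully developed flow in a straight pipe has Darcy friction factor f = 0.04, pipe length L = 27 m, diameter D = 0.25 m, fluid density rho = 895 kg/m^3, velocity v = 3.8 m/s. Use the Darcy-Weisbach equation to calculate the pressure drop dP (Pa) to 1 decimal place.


dP = f * (L/D) * (rho*v^2/2)
dP = 0.04 * (27/0.25) * (895*3.8^2/2)
L/D = 108.0
rho*v^2/2 = 895*14.44/2 = 6461.9
dP = 0.04 * 108.0 * 6461.9
dP = 27915.4 Pa


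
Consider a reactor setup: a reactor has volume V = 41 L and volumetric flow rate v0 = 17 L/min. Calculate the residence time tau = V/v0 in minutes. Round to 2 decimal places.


tau = V / v0
tau = 41 / 17
tau = 2.41 min


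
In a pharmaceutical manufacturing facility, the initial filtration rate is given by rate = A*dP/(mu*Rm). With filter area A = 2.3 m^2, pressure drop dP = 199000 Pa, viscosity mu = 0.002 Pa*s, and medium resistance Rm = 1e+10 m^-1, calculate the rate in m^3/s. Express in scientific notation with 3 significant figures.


rate = A * dP / (mu * Rm)
rate = 2.3 * 199000 / (0.002 * 1e+10)
rate = 457700.0 / 2.000e+07
rate = 2.29e-02 m^3/s


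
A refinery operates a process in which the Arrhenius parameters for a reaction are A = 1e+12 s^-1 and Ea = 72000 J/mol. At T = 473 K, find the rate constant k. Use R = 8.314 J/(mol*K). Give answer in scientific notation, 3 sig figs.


k = A * exp(-Ea/(R*T))
k = 1e+12 * exp(-72000 / (8.314 * 473))
k = 1e+12 * exp(-18.308861)
k = 1.12e+04


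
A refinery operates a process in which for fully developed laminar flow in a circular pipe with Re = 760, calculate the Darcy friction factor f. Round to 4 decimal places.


f = 64 / Re
f = 64 / 760
f = 0.0842


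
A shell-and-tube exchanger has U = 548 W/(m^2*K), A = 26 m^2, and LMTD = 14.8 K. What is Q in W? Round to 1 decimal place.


Q = U * A * LMTD
Q = 548 * 26 * 14.8
Q = 210870.4 W


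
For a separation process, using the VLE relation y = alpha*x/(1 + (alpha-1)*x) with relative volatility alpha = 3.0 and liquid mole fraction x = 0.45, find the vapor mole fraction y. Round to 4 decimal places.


y = alpha*x / (1 + (alpha-1)*x)
y = 3.0*0.45 / (1 + (3.0-1)*0.45)
y = 1.35 / (1 + 0.9)
y = 1.35 / 1.9
y = 0.7105


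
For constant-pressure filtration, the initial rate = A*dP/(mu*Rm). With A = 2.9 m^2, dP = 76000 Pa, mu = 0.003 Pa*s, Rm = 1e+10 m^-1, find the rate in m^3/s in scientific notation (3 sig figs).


rate = A * dP / (mu * Rm)
rate = 2.9 * 76000 / (0.003 * 1e+10)
rate = 220400.0 / 3.000e+07
rate = 7.35e-03 m^3/s


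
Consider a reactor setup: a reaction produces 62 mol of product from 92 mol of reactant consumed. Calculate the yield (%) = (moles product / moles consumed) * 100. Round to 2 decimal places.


Yield = (moles product / moles consumed) * 100%
Yield = (62 / 92) * 100
Yield = 0.6739 * 100
Yield = 67.39%


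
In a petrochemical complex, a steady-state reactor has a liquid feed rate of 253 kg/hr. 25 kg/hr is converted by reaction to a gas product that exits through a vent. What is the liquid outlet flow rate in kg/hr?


Steady-state mass balance on the main outlet: F_out = F_in - F_removed
F_out = 253 - 25
F_out = 228 kg/hr


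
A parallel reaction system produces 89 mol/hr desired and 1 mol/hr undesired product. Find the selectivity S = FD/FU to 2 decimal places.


S = desired product rate / undesired product rate
S = 89 / 1
S = 89.00


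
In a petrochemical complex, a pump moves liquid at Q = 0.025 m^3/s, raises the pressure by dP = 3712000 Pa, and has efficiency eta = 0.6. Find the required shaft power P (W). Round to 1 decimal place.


P = Q * dP / eta
P = 0.025 * 3712000 / 0.6
P = 92800.0 / 0.6
P = 154666.7 W


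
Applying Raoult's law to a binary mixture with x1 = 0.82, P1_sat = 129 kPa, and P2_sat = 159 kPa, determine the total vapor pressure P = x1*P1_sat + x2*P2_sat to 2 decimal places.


P = x1*P1_sat + x2*P2_sat
x2 = 1 - x1 = 1 - 0.82 = 0.18
P = 0.82*129 + 0.18*159
P = 105.78 + 28.62
P = 134.40 kPa


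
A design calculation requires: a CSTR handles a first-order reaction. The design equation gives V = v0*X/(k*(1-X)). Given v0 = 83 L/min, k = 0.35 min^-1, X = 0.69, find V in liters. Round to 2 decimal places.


V = v0 * X / (k * (1 - X))
V = 83 * 0.69 / (0.35 * (1 - 0.69))
V = 57.27 / (0.35 * 0.31)
V = 57.27 / 0.1085
V = 527.83 L


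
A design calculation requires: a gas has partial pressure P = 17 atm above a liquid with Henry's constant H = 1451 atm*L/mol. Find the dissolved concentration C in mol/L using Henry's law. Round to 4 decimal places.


C = P / H
C = 17 / 1451
C = 0.0117 mol/L


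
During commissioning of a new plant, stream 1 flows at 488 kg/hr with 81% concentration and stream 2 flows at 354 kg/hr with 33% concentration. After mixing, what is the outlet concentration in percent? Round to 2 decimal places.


Mass balance on solute: F1*x1 + F2*x2 = F3*x3
F3 = F1 + F2 = 488 + 354 = 842 kg/hr
x3 = (F1*x1 + F2*x2)/F3
x3 = (488*0.81 + 354*0.33) / 842
x3 = 60.82%


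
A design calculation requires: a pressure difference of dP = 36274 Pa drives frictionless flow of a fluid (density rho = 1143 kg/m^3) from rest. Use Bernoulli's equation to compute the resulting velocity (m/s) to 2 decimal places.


v = sqrt(2*dP/rho)
v = sqrt(2*36274/1143)
v = sqrt(63.471566)
v = 7.97 m/s


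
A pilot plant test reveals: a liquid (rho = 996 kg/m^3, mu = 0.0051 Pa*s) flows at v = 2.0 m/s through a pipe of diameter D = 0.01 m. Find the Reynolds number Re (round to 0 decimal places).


Re = rho * v * D / mu
Re = 996 * 2.0 * 0.01 / 0.0051
Re = 19.92 / 0.0051
Re = 3906


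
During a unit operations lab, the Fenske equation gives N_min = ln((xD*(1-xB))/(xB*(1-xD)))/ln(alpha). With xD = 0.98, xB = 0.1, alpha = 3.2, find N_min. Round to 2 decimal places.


N_min = ln((xD*(1-xB))/(xB*(1-xD))) / ln(alpha)
Numerator inside ln: 0.882 / 0.002 = 441.0
ln(441.0) = 6.089045
ln(alpha) = ln(3.2) = 1.163151
N_min = 6.089045 / 1.163151 = 5.23


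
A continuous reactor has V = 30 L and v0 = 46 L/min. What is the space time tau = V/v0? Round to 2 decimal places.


tau = V / v0
tau = 30 / 46
tau = 0.65 min


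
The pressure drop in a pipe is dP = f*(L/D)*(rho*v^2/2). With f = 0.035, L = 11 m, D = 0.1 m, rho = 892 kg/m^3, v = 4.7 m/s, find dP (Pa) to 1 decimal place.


dP = f * (L/D) * (rho*v^2/2)
dP = 0.035 * (11/0.1) * (892*4.7^2/2)
L/D = 110.0
rho*v^2/2 = 892*22.09/2 = 9852.14
dP = 0.035 * 110.0 * 9852.14
dP = 37930.7 Pa


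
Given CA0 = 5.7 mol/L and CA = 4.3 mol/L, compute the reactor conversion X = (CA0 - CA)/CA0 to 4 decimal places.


X = (CA0 - CA) / CA0
X = (5.7 - 4.3) / 5.7
X = 1.4 / 5.7
X = 0.2456


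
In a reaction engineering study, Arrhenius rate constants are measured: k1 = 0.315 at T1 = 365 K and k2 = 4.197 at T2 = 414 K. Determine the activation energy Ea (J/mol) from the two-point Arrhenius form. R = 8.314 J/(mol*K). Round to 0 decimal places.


Ea = R * ln(k2/k1) / (1/T1 - 1/T2)
ln(k2/k1) = ln(4.197/0.315) = 2.5895526
1/T1 - 1/T2 = 1/365 - 1/414 = 0.00032426709
Ea = 8.314 * 2.5895526 / 0.00032426709
Ea = 66394 J/mol


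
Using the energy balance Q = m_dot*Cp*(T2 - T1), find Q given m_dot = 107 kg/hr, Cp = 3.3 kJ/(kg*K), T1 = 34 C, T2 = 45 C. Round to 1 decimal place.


Q = m_dot * Cp * (T2 - T1)
Q = 107 * 3.3 * (45 - 34)
Q = 107 * 3.3 * 11
Q = 3884.1 kJ/hr


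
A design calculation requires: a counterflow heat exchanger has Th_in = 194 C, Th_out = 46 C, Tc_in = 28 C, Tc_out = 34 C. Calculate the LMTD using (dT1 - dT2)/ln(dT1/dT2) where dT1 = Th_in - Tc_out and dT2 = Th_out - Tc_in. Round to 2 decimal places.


dT1 = Th_in - Tc_out = 194 - 34 = 160
dT2 = Th_out - Tc_in = 46 - 28 = 18
LMTD = (dT1 - dT2) / ln(dT1/dT2)
LMTD = (160 - 18) / ln(160/18)
LMTD = 64.99 K


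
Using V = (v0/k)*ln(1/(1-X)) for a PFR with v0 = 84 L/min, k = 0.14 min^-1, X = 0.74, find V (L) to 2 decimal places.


V = (v0/k) * ln(1/(1-X))
V = (84/0.14) * ln(1/(1-0.74))
V = 600.0 * ln(3.846154)
V = 600.0 * 1.347074
V = 808.24 L


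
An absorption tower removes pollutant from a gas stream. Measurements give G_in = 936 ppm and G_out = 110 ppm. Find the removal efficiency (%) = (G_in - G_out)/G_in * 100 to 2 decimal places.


Efficiency = (G_in - G_out) / G_in * 100%
Efficiency = (936 - 110) / 936 * 100
Efficiency = 826 / 936 * 100
Efficiency = 88.25%


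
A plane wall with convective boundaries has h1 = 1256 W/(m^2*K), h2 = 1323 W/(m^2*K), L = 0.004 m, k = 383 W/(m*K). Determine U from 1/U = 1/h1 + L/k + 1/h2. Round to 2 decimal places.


1/U = 1/h1 + L/k + 1/h2
1/U = 1/1256 + 0.004/383 + 1/1323
1/U = 0.0007961783 + 1.04439e-05 + 0.0007558579
1/U = 0.0015624801
U = 640.01 W/(m^2*K)


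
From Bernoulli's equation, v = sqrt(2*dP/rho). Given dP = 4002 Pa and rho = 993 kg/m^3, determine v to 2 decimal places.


v = sqrt(2*dP/rho)
v = sqrt(2*4002/993)
v = sqrt(8.060423)
v = 2.84 m/s


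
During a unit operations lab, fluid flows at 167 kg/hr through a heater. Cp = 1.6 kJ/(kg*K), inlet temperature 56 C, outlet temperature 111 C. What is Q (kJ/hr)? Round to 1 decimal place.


Q = m_dot * Cp * (T2 - T1)
Q = 167 * 1.6 * (111 - 56)
Q = 167 * 1.6 * 55
Q = 14696.0 kJ/hr


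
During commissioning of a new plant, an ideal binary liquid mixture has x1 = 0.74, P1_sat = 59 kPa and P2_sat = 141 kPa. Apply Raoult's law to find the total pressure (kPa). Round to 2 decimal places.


P = x1*P1_sat + x2*P2_sat
x2 = 1 - x1 = 1 - 0.74 = 0.26
P = 0.74*59 + 0.26*141
P = 43.66 + 36.66
P = 80.32 kPa


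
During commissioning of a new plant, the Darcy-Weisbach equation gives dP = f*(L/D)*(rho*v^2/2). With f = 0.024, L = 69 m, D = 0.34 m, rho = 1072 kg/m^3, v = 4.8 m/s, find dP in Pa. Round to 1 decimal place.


dP = f * (L/D) * (rho*v^2/2)
dP = 0.024 * (69/0.34) * (1072*4.8^2/2)
L/D = 202.94117647
rho*v^2/2 = 1072*23.04/2 = 12349.44
dP = 0.024 * 202.94117647 * 12349.44
dP = 60149.0 Pa


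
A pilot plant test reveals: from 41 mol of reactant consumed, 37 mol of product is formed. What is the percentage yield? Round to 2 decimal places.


Yield = (moles product / moles consumed) * 100%
Yield = (37 / 41) * 100
Yield = 0.9024 * 100
Yield = 90.24%


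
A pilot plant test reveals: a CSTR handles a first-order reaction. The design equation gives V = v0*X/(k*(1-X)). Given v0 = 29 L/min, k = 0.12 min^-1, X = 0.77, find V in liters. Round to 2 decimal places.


V = v0 * X / (k * (1 - X))
V = 29 * 0.77 / (0.12 * (1 - 0.77))
V = 22.33 / (0.12 * 0.23)
V = 22.33 / 0.0276
V = 809.06 L


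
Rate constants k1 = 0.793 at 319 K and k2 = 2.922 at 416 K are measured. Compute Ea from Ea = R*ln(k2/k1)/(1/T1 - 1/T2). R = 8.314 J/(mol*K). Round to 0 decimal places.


Ea = R * ln(k2/k1) / (1/T1 - 1/T2)
ln(k2/k1) = ln(2.922/0.793) = 1.3042004
1/T1 - 1/T2 = 1/319 - 1/416 = 0.000730950084
Ea = 8.314 * 1.3042004 / 0.000730950084
Ea = 14834 J/mol


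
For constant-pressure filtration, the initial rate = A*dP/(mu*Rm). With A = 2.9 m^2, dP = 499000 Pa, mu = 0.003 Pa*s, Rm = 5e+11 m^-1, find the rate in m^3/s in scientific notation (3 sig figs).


rate = A * dP / (mu * Rm)
rate = 2.9 * 499000 / (0.003 * 5e+11)
rate = 1447100.0 / 1.500e+09
rate = 9.65e-04 m^3/s


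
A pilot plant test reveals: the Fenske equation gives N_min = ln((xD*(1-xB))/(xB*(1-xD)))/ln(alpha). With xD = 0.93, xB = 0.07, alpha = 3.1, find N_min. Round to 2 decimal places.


N_min = ln((xD*(1-xB))/(xB*(1-xD))) / ln(alpha)
Numerator inside ln: 0.8649 / 0.0049 = 176.510204
ln(176.510204) = 5.173379
ln(alpha) = ln(3.1) = 1.131402
N_min = 5.173379 / 1.131402 = 4.57


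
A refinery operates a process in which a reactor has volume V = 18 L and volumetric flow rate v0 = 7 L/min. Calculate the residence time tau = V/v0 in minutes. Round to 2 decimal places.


tau = V / v0
tau = 18 / 7
tau = 2.57 min


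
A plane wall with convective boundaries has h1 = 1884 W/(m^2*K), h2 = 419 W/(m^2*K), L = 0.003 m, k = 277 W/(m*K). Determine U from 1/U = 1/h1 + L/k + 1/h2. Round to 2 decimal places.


1/U = 1/h1 + L/k + 1/h2
1/U = 1/1884 + 0.003/277 + 1/419
1/U = 0.0005307856 + 1.08303e-05 + 0.0023866348
1/U = 0.0029282507
U = 341.50 W/(m^2*K)


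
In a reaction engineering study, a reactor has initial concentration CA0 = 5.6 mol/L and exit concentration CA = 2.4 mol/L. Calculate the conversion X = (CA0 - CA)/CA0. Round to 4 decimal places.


X = (CA0 - CA) / CA0
X = (5.6 - 2.4) / 5.6
X = 3.2 / 5.6
X = 0.5714


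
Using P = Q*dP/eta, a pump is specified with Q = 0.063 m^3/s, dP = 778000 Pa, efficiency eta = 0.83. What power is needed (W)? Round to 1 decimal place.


P = Q * dP / eta
P = 0.063 * 778000 / 0.83
P = 49014.0 / 0.83
P = 59053.0 W


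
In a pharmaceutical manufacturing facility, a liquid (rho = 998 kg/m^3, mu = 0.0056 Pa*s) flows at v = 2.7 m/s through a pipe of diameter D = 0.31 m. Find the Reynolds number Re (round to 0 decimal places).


Re = rho * v * D / mu
Re = 998 * 2.7 * 0.31 / 0.0056
Re = 835.326 / 0.0056
Re = 149165


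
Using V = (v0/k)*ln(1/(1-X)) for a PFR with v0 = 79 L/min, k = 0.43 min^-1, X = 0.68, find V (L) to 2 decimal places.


V = (v0/k) * ln(1/(1-X))
V = (79/0.43) * ln(1/(1-0.68))
V = 183.72093 * ln(3.125)
V = 183.72093 * 1.139434
V = 209.34 L


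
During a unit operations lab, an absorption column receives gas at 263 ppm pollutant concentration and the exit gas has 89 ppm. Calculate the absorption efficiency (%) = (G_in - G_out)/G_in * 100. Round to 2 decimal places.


Efficiency = (G_in - G_out) / G_in * 100%
Efficiency = (263 - 89) / 263 * 100
Efficiency = 174 / 263 * 100
Efficiency = 66.16%


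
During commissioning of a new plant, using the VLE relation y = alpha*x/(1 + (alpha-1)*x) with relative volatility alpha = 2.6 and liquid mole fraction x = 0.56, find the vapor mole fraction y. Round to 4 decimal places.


y = alpha*x / (1 + (alpha-1)*x)
y = 2.6*0.56 / (1 + (2.6-1)*0.56)
y = 1.456 / (1 + 0.896)
y = 1.456 / 1.896
y = 0.7679


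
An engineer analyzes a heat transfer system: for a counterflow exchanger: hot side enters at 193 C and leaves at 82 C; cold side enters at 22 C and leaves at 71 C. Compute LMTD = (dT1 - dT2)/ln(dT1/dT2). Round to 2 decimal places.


dT1 = Th_in - Tc_out = 193 - 71 = 122
dT2 = Th_out - Tc_in = 82 - 22 = 60
LMTD = (dT1 - dT2) / ln(dT1/dT2)
LMTD = (122 - 60) / ln(122/60)
LMTD = 87.36 K


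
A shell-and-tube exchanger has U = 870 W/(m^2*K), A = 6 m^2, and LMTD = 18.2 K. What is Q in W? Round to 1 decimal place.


Q = U * A * LMTD
Q = 870 * 6 * 18.2
Q = 95004.0 W


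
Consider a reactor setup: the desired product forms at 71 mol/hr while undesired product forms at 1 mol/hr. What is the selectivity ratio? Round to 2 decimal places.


S = desired product rate / undesired product rate
S = 71 / 1
S = 71.00


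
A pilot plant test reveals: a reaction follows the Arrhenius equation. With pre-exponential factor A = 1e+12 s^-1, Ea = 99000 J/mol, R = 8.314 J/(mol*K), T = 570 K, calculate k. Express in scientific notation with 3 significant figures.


k = A * exp(-Ea/(R*T))
k = 1e+12 * exp(-99000 / (8.314 * 570))
k = 1e+12 * exp(-20.890571)
k = 8.46e+02


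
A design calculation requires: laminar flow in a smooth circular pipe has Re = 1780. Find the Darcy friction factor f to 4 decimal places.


f = 64 / Re
f = 64 / 1780
f = 0.0360


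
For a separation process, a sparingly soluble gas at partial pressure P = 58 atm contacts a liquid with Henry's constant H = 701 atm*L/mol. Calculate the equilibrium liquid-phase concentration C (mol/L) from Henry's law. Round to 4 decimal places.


C = P / H
C = 58 / 701
C = 0.0827 mol/L


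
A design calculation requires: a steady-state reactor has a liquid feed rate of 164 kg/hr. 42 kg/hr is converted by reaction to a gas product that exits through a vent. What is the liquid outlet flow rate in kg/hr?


Steady-state mass balance on the main outlet: F_out = F_in - F_removed
F_out = 164 - 42
F_out = 122 kg/hr


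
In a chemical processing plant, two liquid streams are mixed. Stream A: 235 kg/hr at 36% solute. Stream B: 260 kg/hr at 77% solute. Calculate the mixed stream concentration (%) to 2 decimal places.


Mass balance on solute: F1*x1 + F2*x2 = F3*x3
F3 = F1 + F2 = 235 + 260 = 495 kg/hr
x3 = (F1*x1 + F2*x2)/F3
x3 = (235*0.36 + 260*0.77) / 495
x3 = 57.54%


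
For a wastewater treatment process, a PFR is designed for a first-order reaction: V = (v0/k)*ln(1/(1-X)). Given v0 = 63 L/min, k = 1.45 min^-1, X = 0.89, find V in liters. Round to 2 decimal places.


V = (v0/k) * ln(1/(1-X))
V = (63/1.45) * ln(1/(1-0.89))
V = 43.448276 * ln(9.090909)
V = 43.448276 * 2.207275
V = 95.90 L


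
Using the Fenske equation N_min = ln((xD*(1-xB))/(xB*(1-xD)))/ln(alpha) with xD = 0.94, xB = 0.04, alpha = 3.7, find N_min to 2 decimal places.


N_min = ln((xD*(1-xB))/(xB*(1-xD))) / ln(alpha)
Numerator inside ln: 0.9024 / 0.0024 = 376.0
ln(376.0) = 5.929589
ln(alpha) = ln(3.7) = 1.308333
N_min = 5.929589 / 1.308333 = 4.53


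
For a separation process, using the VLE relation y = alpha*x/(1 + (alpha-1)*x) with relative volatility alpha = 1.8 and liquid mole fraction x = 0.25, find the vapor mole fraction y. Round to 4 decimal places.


y = alpha*x / (1 + (alpha-1)*x)
y = 1.8*0.25 / (1 + (1.8-1)*0.25)
y = 0.45 / (1 + 0.2)
y = 0.45 / 1.2
y = 0.3750


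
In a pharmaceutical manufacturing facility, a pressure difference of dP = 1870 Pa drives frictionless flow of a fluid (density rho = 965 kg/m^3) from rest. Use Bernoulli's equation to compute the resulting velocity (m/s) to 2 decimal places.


v = sqrt(2*dP/rho)
v = sqrt(2*1870/965)
v = sqrt(3.875648)
v = 1.97 m/s


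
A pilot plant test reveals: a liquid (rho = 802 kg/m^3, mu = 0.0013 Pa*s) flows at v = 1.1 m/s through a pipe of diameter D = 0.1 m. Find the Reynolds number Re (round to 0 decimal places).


Re = rho * v * D / mu
Re = 802 * 1.1 * 0.1 / 0.0013
Re = 88.22 / 0.0013
Re = 67862


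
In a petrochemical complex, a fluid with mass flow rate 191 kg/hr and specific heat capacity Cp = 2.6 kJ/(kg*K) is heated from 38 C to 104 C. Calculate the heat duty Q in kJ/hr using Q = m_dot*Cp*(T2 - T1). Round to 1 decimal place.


Q = m_dot * Cp * (T2 - T1)
Q = 191 * 2.6 * (104 - 38)
Q = 191 * 2.6 * 66
Q = 32775.6 kJ/hr


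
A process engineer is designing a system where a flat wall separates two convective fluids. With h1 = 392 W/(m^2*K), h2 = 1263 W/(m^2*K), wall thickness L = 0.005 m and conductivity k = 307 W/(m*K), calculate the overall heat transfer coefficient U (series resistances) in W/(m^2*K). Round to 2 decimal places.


1/U = 1/h1 + L/k + 1/h2
1/U = 1/392 + 0.005/307 + 1/1263
1/U = 0.0025510204 + 1.62866e-05 + 0.0007917656
1/U = 0.0033590726
U = 297.70 W/(m^2*K)


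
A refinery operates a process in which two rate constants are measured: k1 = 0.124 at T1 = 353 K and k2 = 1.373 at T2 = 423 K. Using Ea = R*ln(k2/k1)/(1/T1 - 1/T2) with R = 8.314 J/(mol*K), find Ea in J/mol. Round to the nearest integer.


Ea = R * ln(k2/k1) / (1/T1 - 1/T2)
ln(k2/k1) = ln(1.373/0.124) = 2.4044718
1/T1 - 1/T2 = 1/353 - 1/423 = 0.000468794996
Ea = 8.314 * 2.4044718 / 0.000468794996
Ea = 42643 J/mol


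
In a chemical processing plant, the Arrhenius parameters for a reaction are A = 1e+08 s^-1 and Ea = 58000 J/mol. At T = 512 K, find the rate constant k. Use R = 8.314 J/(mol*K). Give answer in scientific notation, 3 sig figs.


k = A * exp(-Ea/(R*T))
k = 1e+08 * exp(-58000 / (8.314 * 512))
k = 1e+08 * exp(-13.625361)
k = 1.21e+02
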